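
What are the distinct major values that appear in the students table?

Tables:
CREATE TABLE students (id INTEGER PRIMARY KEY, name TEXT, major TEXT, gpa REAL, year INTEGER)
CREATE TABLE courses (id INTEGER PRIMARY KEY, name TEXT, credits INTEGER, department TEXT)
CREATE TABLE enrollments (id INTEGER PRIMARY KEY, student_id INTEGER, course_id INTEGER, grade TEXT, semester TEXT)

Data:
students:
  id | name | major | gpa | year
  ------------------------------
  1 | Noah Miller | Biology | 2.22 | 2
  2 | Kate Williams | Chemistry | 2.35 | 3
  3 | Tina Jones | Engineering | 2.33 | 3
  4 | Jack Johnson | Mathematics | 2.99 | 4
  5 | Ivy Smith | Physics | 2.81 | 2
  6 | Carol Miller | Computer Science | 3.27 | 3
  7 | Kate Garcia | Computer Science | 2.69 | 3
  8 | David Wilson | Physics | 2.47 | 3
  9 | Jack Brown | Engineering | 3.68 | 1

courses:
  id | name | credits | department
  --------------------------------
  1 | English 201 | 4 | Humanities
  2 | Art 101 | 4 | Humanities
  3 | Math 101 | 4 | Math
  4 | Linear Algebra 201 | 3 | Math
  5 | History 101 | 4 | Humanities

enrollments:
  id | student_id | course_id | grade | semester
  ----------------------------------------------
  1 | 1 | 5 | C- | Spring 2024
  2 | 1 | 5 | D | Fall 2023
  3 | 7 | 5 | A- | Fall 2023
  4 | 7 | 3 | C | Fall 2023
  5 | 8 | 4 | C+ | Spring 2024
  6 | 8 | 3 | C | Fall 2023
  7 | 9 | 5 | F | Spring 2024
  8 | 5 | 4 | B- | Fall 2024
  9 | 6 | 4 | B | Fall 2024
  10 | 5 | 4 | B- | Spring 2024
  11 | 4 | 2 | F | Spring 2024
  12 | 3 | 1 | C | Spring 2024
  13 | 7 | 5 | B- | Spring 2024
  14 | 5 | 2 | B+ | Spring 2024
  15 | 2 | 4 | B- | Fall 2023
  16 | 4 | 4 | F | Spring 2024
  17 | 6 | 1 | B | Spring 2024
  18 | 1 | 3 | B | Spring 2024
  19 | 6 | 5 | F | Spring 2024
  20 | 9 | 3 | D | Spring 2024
SELECT DISTINCT major FROM students

Execution result:
major
Biology
Chemistry
Engineering
Mathematics
Physics
Computer Science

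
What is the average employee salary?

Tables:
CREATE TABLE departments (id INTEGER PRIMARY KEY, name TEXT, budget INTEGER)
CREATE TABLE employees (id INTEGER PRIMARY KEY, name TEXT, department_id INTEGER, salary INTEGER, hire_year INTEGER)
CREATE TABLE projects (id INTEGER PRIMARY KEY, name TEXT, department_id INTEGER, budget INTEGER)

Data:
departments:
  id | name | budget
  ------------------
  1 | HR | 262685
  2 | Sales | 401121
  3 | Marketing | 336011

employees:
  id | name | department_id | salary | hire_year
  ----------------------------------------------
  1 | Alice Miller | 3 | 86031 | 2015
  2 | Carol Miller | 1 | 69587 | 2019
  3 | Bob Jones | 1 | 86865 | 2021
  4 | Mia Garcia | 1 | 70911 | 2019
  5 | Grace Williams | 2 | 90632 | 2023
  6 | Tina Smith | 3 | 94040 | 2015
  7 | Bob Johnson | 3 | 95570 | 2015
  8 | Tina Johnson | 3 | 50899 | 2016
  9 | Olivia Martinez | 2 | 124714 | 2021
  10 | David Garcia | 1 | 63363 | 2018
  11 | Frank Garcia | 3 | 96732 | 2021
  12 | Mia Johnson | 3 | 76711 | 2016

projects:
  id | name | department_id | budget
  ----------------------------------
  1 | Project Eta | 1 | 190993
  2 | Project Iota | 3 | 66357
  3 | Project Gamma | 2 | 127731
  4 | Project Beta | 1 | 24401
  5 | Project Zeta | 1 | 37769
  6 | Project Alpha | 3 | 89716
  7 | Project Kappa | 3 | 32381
SELECT AVG(salary) FROM employees

Execution result:
83837.92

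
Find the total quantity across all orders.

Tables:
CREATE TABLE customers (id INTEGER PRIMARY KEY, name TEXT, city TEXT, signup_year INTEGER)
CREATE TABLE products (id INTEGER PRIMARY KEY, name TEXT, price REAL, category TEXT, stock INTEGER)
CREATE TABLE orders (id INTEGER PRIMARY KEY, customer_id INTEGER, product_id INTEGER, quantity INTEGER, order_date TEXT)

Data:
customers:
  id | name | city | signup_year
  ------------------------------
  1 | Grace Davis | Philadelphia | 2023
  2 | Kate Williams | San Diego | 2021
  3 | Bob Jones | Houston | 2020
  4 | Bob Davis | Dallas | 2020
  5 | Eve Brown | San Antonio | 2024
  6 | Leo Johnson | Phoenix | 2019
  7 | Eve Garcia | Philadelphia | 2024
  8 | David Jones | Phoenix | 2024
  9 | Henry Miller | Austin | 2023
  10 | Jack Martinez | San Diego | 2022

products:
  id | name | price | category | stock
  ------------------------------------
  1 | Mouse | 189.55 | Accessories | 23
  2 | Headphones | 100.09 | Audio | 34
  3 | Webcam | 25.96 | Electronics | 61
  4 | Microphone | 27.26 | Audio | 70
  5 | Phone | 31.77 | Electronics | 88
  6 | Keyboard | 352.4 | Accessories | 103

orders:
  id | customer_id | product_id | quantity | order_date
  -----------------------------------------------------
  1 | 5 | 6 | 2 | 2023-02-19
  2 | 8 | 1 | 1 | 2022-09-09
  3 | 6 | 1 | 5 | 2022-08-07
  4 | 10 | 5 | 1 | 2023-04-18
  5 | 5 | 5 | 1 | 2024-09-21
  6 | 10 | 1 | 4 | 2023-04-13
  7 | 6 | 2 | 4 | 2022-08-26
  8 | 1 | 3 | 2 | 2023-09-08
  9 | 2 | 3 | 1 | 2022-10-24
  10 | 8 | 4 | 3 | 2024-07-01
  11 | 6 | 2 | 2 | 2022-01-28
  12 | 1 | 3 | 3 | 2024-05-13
SELECT SUM(quantity) FROM orders

Execution result:
29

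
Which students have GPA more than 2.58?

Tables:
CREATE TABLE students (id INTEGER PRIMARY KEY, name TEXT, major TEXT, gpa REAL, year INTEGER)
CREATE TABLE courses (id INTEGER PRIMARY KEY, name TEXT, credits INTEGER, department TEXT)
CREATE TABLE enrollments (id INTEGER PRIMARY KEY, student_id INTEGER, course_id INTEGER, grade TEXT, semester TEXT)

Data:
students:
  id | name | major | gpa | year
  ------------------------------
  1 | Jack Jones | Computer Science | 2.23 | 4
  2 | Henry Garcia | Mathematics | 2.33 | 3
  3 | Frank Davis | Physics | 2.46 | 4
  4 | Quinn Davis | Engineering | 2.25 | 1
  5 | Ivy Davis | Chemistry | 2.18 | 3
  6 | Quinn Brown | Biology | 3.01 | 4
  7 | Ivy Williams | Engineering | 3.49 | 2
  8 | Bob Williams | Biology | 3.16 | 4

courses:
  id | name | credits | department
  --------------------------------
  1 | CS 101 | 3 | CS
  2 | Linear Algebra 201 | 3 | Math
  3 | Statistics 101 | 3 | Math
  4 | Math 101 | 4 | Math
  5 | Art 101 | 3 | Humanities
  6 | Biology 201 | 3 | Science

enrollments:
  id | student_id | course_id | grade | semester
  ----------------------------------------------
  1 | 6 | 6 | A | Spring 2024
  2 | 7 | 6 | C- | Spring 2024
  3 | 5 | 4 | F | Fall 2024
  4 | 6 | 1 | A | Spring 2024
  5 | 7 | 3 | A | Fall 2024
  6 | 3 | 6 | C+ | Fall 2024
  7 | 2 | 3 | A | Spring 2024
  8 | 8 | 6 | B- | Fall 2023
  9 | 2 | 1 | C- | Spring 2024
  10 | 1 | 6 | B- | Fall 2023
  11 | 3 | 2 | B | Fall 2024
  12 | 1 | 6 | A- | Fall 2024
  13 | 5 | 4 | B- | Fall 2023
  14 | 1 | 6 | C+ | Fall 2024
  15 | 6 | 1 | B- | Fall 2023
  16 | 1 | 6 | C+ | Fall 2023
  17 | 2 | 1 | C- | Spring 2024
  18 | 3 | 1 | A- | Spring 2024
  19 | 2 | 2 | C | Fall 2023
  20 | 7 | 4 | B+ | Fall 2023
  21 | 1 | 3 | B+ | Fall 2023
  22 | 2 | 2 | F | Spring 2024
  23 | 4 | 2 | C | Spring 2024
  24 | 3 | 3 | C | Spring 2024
SELECT name, gpa FROM students WHERE gpa > 2.58

Execution result:
name | gpa
Quinn Brown | 3.01
Ivy Williams | 3.49
Bob Williams | 3.16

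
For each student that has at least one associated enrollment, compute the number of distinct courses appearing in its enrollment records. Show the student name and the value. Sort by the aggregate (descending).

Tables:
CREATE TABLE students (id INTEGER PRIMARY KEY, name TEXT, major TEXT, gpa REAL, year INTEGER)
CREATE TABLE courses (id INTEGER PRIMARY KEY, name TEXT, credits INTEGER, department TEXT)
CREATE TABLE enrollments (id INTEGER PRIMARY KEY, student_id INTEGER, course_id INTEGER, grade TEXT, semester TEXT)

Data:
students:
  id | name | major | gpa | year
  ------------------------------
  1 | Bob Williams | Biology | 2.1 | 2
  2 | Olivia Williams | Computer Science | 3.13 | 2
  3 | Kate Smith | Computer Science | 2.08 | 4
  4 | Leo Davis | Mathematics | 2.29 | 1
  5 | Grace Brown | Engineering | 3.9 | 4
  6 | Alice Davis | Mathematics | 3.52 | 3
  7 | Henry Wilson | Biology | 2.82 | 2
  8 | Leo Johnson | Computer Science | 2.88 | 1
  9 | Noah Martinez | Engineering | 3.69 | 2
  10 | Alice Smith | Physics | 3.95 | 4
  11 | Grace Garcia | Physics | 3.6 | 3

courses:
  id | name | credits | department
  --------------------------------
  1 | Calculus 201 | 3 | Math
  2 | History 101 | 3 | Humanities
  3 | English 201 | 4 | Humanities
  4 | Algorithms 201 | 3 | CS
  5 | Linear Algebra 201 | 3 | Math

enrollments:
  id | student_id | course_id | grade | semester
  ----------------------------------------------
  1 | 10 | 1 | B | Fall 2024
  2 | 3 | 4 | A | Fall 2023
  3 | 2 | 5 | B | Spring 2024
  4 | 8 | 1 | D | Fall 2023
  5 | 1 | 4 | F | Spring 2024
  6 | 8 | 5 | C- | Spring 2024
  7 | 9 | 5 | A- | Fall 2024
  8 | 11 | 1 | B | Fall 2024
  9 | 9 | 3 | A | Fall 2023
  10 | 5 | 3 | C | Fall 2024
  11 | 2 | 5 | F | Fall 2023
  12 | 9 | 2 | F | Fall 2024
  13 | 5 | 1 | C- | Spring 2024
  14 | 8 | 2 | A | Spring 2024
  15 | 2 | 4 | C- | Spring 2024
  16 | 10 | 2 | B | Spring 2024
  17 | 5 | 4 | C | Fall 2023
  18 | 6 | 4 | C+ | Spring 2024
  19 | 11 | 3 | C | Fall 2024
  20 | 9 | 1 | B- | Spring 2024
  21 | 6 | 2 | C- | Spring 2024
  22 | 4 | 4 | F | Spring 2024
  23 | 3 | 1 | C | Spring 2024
SELECT p.name, COUNT(DISTINCT c.course_id) AS distinct_course_count FROM enrollments c JOIN students p ON c.student_id = p.id GROUP BY p.id, p.name ORDER BY distinct_course_count DESC

Execution result:
name | distinct_course_count
Noah Martinez | 4
Grace Brown | 3
Leo Johnson | 3
Olivia Williams | 2
Kate Smith | 2
Alice Davis | 2
Alice Smith | 2
Grace Garcia | 2
Bob Williams | 1
Leo Davis | 1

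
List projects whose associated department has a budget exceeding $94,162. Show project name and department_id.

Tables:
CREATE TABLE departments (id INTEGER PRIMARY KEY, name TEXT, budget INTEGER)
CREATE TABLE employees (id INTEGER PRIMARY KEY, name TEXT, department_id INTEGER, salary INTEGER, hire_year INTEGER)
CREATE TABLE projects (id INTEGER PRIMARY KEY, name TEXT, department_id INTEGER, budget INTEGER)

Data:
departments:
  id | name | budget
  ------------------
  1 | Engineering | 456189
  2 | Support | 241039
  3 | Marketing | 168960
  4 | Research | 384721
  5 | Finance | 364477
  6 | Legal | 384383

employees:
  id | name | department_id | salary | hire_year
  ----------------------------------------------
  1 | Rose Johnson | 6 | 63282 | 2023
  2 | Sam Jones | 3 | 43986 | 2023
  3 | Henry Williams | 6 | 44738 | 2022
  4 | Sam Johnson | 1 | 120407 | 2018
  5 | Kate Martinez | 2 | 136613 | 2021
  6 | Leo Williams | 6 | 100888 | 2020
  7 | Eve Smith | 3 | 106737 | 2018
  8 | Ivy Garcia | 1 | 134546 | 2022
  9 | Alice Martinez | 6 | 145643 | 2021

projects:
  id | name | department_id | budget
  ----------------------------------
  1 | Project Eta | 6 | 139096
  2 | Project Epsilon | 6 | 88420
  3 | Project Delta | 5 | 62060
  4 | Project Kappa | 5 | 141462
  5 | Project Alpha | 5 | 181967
SELECT name, department_id FROM projects WHERE department_id IN (SELECT id FROM departments WHERE budget > 94162)

Execution result:
name | department_id
Project Eta | 6
Project Epsilon | 6
Project Delta | 5
Project Kappa | 5
Project Alpha | 5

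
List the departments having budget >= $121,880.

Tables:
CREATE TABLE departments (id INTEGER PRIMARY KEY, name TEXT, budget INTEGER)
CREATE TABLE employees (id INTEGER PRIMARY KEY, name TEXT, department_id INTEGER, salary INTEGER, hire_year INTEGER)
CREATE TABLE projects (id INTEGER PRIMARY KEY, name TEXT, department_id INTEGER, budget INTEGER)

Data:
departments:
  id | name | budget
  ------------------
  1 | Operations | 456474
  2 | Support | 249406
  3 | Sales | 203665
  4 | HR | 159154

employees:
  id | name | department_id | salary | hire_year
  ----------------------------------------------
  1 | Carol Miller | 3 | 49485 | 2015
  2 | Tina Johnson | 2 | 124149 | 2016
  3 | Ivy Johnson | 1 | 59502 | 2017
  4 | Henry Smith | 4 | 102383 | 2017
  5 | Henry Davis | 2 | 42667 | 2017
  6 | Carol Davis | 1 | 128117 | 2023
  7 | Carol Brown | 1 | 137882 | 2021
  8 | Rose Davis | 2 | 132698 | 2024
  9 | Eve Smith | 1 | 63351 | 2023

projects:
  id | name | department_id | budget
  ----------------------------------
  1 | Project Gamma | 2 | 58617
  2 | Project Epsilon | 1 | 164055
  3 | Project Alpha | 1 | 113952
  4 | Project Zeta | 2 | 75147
SELECT name, budget FROM departments WHERE budget >= 121880

Execution result:
name | budget
Operations | 456474
Support | 249406
Sales | 203665
HR | 159154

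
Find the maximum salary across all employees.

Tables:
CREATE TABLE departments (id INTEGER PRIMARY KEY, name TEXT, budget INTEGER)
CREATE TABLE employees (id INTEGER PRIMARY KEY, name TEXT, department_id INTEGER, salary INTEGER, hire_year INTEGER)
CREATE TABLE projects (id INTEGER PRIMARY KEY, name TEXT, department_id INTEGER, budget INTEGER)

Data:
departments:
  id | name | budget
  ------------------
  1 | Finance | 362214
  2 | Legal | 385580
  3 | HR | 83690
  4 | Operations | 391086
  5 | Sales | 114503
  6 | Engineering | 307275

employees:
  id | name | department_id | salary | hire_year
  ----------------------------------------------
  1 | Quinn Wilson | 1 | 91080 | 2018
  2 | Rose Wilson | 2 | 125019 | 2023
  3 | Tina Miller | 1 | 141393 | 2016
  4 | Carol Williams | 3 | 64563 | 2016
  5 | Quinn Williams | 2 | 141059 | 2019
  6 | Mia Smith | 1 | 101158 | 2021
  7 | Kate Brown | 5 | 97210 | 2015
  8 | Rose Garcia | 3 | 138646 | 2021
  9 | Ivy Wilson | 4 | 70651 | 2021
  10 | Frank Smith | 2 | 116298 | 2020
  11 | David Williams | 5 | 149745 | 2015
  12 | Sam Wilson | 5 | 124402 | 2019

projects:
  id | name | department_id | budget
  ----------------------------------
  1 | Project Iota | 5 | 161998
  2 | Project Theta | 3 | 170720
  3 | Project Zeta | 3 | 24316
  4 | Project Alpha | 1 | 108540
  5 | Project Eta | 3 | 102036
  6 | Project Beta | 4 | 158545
SELECT MAX(salary) FROM employees

Execution result:
149745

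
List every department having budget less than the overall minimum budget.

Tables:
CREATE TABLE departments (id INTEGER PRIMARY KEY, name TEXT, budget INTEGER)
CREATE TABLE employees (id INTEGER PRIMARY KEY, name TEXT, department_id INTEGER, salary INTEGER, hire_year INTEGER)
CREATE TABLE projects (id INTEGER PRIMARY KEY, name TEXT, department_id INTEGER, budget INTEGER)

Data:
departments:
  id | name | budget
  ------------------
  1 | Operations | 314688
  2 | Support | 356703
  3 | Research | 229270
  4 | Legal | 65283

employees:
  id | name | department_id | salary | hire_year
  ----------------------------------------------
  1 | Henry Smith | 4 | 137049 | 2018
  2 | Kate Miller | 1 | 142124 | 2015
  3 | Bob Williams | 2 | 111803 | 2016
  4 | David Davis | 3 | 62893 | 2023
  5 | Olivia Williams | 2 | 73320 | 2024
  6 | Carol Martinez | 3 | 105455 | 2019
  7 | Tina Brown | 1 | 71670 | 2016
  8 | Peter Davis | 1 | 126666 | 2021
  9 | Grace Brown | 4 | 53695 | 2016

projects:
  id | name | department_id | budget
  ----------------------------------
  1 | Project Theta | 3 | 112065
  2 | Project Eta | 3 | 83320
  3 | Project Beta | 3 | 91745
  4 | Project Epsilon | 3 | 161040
SELECT name, budget FROM departments WHERE budget < (SELECT MIN(budget) FROM departments)

Execution result:
(no rows)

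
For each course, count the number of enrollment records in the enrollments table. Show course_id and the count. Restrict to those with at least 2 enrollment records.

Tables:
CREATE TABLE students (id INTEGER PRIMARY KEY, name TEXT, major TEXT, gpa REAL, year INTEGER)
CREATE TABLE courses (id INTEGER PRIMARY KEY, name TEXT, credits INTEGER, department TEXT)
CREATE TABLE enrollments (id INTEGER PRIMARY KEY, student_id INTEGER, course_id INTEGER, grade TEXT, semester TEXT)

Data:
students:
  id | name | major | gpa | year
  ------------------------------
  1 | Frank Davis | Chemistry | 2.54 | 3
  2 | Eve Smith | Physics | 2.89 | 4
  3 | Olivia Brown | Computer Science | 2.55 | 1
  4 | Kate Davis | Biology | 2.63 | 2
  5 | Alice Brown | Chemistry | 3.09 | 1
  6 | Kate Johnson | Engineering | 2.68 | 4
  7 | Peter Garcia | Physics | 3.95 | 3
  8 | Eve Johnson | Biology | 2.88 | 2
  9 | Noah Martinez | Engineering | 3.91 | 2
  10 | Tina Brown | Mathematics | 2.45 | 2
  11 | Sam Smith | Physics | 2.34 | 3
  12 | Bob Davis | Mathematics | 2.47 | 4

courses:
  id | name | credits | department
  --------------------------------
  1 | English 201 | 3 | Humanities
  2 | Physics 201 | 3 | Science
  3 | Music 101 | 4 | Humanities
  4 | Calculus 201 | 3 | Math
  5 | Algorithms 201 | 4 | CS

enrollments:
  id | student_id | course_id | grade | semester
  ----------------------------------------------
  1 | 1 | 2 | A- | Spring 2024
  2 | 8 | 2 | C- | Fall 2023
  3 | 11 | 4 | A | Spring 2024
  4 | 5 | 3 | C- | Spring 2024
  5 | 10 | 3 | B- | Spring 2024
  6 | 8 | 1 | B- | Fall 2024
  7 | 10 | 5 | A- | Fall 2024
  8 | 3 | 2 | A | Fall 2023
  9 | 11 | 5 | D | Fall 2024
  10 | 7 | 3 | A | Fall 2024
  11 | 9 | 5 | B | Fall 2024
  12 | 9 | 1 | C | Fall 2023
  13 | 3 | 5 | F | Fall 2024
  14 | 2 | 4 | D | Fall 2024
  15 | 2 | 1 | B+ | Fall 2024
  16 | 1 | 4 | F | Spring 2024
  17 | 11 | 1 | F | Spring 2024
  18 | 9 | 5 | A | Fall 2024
SELECT course_id, COUNT(*) AS enrollment_count FROM enrollments GROUP BY course_id HAVING COUNT(*) >= 2

Execution result:
course_id | enrollment_count
1 | 4
2 | 3
3 | 3
4 | 3
5 | 5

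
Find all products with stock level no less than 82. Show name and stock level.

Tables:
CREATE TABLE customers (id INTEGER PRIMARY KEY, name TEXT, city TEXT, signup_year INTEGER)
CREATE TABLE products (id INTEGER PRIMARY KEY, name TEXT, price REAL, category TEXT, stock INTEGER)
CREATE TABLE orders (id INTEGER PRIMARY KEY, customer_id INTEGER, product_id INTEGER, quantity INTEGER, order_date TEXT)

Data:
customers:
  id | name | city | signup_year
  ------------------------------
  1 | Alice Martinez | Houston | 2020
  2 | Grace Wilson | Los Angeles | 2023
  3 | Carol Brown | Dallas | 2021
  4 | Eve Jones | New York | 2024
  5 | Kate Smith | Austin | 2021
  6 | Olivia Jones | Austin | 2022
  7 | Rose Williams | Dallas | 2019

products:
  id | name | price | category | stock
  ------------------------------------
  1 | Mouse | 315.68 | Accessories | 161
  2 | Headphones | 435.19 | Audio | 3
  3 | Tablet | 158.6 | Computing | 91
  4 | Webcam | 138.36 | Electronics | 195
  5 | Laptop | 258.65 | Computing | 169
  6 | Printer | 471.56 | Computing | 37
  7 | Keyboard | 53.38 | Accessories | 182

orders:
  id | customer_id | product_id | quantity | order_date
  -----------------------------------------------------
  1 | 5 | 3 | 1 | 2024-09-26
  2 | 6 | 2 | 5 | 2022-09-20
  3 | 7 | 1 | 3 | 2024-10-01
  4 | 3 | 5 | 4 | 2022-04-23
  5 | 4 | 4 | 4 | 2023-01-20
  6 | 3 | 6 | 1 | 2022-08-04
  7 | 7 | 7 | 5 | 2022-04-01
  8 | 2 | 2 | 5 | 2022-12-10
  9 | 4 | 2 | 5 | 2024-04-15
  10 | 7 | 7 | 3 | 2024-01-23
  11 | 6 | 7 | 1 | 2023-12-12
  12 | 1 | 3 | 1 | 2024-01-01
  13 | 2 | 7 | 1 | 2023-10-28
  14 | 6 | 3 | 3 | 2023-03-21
SELECT name, stock FROM products WHERE stock >= 82

Execution result:
name | stock
Mouse | 161
Tablet | 91
Webcam | 195
Laptop | 169
Keyboard | 182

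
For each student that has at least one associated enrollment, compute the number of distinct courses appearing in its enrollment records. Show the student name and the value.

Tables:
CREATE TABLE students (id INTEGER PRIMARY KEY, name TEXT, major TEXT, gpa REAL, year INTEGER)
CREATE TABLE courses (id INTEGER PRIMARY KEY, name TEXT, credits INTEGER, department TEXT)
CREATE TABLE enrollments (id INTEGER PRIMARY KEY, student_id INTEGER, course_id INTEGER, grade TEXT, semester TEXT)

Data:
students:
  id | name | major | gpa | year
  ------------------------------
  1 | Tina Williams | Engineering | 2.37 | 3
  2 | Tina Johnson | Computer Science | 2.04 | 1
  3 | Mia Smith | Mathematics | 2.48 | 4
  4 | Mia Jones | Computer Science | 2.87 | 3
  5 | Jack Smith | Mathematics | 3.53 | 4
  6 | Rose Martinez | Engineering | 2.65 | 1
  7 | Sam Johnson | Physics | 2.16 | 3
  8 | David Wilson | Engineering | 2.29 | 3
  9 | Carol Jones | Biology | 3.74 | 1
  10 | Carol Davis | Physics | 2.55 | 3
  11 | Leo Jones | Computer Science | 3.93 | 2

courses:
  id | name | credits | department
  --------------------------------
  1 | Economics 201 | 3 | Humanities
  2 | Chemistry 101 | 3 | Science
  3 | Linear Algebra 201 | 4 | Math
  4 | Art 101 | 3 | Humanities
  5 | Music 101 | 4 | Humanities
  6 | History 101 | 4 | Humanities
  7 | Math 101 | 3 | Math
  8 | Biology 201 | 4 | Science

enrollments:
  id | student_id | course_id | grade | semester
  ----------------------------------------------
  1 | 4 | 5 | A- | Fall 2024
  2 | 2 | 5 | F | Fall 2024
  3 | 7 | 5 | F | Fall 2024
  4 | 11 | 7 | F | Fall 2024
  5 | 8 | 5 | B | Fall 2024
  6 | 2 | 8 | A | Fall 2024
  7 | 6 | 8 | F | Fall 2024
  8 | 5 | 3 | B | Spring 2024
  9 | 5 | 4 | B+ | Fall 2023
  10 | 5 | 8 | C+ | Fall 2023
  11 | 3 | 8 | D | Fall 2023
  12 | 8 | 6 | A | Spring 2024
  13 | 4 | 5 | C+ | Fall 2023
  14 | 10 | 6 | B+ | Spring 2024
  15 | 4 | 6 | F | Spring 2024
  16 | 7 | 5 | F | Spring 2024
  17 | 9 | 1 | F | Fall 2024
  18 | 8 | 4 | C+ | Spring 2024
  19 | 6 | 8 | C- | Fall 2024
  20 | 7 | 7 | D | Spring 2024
SELECT p.name, COUNT(DISTINCT c.course_id) AS distinct_course_count FROM enrollments c JOIN students p ON c.student_id = p.id GROUP BY p.id, p.name

Execution result:
name | distinct_course_count
Tina Johnson | 2
Mia Smith | 1
Mia Jones | 2
Jack Smith | 3
Rose Martinez | 1
Sam Johnson | 2
David Wilson | 3
Carol Jones | 1
Carol Davis | 1
Leo Jones | 1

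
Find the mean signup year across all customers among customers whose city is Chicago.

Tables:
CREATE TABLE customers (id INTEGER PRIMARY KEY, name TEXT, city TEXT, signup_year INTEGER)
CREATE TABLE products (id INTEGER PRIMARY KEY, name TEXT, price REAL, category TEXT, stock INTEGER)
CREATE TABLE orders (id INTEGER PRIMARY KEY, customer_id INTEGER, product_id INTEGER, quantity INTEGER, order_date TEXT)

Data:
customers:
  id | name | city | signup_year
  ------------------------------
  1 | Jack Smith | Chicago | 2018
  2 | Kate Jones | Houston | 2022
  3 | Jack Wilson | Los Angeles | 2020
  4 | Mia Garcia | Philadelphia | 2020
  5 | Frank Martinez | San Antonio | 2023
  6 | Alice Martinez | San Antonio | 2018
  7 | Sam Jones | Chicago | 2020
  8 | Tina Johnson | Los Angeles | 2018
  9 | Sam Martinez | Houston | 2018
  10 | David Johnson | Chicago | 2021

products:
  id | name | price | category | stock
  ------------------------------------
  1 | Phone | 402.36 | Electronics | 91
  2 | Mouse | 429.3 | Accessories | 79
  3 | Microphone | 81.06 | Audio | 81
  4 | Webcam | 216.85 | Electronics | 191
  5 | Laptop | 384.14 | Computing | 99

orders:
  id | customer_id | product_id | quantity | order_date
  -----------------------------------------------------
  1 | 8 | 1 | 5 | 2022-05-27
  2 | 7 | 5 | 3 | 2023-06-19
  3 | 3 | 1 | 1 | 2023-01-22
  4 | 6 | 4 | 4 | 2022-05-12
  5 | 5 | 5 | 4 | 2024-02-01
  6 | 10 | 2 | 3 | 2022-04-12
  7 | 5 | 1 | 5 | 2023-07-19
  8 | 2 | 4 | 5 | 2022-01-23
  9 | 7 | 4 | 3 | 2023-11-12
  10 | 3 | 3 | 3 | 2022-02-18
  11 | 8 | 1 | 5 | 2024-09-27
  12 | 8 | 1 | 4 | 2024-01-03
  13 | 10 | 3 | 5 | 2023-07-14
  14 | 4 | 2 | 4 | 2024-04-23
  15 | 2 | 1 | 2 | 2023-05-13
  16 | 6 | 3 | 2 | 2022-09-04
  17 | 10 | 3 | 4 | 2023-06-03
SELECT AVG(signup_year) FROM customers WHERE city = 'Chicago'

Execution result:
2019.67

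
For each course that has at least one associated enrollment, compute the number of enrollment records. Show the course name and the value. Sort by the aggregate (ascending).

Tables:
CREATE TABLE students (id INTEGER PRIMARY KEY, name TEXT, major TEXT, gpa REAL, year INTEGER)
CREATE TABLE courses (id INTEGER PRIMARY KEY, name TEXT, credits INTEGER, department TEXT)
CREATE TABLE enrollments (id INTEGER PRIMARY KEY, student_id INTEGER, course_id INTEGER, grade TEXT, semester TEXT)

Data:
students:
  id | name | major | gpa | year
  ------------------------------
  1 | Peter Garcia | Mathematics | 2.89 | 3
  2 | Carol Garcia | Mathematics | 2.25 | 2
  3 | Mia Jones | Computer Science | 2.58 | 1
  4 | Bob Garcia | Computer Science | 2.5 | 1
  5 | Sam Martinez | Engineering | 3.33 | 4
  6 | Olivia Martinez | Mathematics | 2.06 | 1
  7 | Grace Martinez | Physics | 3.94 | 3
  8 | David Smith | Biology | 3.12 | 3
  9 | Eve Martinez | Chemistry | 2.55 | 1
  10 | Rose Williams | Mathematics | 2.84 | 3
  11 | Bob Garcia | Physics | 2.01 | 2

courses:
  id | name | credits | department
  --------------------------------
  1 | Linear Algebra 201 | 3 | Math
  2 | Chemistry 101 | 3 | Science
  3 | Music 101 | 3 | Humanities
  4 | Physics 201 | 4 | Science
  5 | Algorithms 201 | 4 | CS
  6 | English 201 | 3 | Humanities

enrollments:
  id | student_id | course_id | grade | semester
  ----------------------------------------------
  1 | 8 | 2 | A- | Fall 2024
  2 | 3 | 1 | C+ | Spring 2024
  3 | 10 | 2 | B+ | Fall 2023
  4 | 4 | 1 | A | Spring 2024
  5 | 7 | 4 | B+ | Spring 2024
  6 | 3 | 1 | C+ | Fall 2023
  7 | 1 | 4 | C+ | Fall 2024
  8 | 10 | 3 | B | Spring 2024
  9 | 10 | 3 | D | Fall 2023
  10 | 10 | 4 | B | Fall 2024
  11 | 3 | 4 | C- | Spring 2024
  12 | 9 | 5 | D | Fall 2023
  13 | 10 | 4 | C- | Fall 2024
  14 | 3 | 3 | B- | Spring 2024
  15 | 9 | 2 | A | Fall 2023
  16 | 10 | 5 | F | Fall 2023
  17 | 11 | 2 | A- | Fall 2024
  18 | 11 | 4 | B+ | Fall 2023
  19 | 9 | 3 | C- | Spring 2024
SELECT p.name, COUNT(*) AS n FROM enrollments c JOIN courses p ON c.course_id = p.id GROUP BY p.id, p.name ORDER BY n ASC

Execution result:
name | n
Algorithms 201 | 2
Linear Algebra 201 | 3
Chemistry 101 | 4
Music 101 | 4
Physics 201 | 6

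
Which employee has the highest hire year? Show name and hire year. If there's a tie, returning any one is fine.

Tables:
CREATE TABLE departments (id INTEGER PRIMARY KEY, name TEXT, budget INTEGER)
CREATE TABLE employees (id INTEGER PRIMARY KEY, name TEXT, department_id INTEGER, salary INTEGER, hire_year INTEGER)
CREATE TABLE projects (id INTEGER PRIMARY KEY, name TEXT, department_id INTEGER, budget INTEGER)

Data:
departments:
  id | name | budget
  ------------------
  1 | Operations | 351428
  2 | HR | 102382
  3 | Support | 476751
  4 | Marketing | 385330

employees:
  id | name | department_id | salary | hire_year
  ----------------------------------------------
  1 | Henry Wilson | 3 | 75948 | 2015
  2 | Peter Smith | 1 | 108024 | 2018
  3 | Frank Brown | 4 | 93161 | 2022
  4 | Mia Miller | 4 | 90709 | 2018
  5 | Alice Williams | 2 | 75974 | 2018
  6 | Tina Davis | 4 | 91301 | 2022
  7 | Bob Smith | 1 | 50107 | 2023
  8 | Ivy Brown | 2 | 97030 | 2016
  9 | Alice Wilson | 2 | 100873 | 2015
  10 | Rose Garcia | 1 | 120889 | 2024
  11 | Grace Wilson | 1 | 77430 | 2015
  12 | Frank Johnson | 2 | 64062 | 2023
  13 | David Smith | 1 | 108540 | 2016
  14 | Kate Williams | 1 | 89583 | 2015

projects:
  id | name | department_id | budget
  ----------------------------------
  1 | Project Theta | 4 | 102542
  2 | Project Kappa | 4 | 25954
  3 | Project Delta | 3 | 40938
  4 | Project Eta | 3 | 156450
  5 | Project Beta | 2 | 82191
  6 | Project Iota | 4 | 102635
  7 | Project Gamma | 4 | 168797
SELECT name, hire_year FROM employees ORDER BY hire_year DESC LIMIT 1

Execution result:
name | hire_year
Rose Garcia | 2024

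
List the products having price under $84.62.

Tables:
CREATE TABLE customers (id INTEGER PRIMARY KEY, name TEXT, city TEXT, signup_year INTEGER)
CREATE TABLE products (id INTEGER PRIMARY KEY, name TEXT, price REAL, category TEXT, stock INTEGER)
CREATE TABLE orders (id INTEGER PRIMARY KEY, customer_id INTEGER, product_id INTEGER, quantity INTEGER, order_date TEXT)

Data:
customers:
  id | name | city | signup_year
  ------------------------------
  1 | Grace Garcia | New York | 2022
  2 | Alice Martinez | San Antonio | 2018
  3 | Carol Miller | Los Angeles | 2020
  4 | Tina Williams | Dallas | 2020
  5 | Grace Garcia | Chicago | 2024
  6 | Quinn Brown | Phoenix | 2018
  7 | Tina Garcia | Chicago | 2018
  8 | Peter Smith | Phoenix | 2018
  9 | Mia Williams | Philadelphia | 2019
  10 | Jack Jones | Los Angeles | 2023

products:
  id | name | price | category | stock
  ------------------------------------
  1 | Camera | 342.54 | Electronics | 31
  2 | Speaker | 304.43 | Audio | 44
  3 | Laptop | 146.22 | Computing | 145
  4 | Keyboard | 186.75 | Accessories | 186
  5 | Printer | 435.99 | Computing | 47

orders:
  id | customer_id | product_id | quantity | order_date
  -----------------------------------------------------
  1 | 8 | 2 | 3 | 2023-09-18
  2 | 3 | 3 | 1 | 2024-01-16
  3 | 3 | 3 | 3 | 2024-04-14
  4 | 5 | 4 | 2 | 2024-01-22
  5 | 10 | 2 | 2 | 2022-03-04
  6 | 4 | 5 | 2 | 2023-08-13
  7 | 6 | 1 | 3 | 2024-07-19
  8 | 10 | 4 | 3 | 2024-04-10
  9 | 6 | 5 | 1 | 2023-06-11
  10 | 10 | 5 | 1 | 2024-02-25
SELECT name, price FROM products WHERE price < 84.62

Execution result:
(no rows)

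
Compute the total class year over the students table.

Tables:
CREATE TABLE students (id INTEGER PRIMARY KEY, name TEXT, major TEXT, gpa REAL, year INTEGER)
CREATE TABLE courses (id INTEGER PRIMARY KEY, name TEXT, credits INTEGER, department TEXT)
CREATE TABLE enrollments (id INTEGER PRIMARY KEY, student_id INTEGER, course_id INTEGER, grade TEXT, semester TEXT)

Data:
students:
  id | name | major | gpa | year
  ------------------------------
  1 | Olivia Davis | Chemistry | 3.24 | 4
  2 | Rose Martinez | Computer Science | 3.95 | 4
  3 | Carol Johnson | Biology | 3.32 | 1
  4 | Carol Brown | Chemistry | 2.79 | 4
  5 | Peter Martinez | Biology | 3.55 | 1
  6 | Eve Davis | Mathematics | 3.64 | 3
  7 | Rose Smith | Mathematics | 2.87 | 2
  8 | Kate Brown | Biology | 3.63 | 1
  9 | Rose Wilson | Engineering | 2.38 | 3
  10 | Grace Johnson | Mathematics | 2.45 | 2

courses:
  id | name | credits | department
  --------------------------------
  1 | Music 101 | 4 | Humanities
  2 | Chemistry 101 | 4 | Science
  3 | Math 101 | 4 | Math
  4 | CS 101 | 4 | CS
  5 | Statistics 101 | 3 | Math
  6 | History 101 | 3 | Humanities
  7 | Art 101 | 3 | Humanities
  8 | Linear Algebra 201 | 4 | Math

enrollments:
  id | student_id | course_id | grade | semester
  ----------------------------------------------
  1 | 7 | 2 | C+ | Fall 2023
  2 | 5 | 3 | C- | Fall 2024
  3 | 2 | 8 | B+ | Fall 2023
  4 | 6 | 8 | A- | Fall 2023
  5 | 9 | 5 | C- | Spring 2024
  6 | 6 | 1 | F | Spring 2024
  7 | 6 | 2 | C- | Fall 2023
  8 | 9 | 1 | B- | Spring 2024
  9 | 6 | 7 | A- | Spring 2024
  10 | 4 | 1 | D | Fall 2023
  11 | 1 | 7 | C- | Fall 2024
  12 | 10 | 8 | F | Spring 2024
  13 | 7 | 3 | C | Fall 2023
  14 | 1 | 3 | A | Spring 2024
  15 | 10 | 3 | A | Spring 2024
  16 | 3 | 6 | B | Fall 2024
SELECT SUM(year) FROM students

Execution result:
25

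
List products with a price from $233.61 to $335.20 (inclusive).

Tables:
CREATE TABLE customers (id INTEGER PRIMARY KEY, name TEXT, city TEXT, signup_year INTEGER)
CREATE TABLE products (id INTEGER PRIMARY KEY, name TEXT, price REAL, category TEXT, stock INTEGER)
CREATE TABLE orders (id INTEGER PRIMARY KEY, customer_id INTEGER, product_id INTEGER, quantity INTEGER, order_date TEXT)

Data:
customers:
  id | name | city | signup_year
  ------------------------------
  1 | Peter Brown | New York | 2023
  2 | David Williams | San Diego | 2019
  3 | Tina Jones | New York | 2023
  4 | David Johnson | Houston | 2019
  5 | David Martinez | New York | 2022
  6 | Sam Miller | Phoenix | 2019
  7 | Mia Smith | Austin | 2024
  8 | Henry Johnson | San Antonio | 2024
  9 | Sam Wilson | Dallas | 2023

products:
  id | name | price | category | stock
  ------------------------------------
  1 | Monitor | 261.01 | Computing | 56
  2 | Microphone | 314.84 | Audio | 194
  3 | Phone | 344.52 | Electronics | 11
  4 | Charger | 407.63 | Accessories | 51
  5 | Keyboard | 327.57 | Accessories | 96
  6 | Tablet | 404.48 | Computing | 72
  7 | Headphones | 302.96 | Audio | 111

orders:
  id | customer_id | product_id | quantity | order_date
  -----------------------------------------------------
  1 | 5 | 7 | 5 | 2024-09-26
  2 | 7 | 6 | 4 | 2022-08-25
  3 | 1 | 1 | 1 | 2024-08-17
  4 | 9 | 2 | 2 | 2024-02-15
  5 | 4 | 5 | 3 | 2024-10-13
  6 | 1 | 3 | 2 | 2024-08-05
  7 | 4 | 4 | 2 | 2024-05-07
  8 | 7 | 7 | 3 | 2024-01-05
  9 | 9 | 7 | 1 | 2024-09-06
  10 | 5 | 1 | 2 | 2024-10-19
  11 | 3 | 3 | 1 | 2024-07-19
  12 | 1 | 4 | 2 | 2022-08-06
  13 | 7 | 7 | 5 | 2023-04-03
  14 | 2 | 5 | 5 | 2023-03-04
SELECT name, price FROM products WHERE price BETWEEN 233.61 AND 335.2

Execution result:
name | price
Monitor | 261.01
Microphone | 314.84
Keyboard | 327.57
Headphones | 302.96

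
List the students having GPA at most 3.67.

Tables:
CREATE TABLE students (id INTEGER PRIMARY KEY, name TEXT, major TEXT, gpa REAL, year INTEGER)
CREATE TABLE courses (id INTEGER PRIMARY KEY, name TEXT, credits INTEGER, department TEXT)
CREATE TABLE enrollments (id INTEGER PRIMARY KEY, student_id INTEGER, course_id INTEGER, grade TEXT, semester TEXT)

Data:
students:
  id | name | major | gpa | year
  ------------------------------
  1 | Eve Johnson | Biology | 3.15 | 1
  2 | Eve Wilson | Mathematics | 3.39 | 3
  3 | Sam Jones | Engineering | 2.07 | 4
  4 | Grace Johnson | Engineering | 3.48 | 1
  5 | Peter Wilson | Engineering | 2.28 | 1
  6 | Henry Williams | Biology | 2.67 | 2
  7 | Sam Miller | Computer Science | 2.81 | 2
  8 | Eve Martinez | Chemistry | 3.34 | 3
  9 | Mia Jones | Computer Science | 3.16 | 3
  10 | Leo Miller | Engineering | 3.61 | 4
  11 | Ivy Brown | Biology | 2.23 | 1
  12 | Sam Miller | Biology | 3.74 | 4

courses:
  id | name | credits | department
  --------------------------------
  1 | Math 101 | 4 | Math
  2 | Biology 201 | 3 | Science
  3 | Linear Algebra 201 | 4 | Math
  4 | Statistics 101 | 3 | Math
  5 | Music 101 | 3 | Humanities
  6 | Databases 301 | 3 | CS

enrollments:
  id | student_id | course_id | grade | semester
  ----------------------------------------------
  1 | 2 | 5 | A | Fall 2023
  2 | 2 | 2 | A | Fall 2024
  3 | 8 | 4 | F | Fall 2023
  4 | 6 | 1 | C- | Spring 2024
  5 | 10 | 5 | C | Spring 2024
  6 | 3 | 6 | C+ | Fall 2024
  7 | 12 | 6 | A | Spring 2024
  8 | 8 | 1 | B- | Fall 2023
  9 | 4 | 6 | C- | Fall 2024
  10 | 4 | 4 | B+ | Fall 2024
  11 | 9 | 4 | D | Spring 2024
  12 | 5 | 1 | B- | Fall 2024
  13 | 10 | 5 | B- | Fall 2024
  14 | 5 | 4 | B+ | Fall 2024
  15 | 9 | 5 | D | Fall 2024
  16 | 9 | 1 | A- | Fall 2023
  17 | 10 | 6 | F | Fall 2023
SELECT name, gpa FROM students WHERE gpa <= 3.67

Execution result:
name | gpa
Eve Johnson | 3.15
Eve Wilson | 3.39
Sam Jones | 2.07
Grace Johnson | 3.48
Peter Wilson | 2.28
Henry Williams | 2.67
Sam Miller | 2.81
Eve Martinez | 3.34
Mia Jones | 3.16
Leo Miller | 3.61
Ivy Brown | 2.23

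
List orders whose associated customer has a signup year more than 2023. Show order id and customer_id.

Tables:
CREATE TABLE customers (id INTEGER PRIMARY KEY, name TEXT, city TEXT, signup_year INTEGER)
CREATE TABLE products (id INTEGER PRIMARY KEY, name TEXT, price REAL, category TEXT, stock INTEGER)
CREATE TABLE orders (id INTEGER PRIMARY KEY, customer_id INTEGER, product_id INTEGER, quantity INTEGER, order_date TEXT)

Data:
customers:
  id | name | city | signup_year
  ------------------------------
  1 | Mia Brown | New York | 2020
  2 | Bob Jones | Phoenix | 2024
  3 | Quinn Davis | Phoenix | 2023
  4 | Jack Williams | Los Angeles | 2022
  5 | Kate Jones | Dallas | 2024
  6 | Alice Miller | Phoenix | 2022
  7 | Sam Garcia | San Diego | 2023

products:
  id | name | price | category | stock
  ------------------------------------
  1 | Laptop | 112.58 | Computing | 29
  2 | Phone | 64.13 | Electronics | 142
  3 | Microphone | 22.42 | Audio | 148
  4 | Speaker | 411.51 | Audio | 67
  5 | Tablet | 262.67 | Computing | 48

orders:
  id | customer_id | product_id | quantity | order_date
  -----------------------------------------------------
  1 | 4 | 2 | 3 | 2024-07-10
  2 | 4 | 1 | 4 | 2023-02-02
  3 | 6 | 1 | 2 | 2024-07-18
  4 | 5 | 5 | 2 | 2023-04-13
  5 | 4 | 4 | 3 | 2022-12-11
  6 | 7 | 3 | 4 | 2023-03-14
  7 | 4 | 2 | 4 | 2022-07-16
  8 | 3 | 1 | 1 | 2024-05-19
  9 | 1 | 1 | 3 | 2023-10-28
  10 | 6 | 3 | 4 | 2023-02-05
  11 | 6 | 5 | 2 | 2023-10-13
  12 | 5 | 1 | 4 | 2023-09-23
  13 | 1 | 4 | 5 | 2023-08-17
SELECT id, customer_id FROM orders WHERE customer_id IN (SELECT id FROM customers WHERE signup_year > 2023)

Execution result:
id | customer_id
4 | 5
12 | 5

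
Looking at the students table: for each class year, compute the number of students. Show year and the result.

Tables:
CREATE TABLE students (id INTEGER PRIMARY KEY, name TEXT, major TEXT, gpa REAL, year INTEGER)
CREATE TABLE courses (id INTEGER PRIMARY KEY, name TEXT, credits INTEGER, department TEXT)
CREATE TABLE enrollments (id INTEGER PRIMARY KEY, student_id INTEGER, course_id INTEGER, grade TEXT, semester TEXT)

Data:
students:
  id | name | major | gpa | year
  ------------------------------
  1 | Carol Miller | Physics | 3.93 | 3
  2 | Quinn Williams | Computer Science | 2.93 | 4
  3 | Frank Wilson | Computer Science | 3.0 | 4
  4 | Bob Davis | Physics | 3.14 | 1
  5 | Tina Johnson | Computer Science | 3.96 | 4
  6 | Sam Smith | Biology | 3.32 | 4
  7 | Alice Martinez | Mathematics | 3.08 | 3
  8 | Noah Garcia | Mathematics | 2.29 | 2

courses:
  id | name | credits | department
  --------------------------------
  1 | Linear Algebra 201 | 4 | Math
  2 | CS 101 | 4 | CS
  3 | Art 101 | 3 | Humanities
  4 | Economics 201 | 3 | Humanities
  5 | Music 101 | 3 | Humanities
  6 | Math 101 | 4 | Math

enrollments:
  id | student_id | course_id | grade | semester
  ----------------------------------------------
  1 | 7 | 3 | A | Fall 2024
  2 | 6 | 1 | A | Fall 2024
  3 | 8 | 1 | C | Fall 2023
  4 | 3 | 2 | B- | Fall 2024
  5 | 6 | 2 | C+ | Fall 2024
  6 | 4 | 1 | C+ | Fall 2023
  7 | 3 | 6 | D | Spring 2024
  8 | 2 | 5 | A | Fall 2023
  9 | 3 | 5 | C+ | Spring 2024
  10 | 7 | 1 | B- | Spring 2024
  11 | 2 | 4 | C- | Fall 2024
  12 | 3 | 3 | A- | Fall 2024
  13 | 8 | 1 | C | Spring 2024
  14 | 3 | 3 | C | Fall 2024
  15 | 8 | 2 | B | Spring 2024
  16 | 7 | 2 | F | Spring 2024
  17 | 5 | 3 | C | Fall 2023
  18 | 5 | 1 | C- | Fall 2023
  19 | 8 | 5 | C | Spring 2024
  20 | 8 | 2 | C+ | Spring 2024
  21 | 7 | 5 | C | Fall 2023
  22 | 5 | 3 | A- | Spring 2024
SELECT year, COUNT(*) AS n FROM students GROUP BY year

Execution result:
year | n
1 | 1
2 | 1
3 | 2
4 | 4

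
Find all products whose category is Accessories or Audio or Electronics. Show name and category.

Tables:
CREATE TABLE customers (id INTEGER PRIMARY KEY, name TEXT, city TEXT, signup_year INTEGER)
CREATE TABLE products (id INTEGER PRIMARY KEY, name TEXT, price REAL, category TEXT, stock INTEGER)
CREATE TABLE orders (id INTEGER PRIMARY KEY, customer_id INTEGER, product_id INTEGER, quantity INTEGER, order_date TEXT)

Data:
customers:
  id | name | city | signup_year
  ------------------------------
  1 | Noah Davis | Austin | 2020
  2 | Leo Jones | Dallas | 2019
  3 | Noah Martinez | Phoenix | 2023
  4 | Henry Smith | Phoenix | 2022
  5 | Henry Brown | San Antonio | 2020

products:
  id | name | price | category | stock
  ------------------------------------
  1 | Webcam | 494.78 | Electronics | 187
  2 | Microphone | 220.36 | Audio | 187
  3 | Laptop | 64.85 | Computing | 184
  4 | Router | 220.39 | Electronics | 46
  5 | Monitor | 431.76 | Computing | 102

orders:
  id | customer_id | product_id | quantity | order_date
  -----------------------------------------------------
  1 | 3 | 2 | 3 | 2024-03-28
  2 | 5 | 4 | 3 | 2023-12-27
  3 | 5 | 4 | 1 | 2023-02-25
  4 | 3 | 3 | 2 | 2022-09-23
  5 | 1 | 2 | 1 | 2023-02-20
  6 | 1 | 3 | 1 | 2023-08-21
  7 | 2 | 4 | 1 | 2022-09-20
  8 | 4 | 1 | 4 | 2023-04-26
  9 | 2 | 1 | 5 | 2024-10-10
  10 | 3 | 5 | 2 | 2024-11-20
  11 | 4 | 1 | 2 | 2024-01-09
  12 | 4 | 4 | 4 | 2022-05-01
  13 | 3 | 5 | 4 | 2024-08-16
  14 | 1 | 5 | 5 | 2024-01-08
SELECT name, category FROM products WHERE category IN ('Accessories', 'Audio', 'Electronics')

Execution result:
name | category
Webcam | Electronics
Microphone | Audio
Router | Electronics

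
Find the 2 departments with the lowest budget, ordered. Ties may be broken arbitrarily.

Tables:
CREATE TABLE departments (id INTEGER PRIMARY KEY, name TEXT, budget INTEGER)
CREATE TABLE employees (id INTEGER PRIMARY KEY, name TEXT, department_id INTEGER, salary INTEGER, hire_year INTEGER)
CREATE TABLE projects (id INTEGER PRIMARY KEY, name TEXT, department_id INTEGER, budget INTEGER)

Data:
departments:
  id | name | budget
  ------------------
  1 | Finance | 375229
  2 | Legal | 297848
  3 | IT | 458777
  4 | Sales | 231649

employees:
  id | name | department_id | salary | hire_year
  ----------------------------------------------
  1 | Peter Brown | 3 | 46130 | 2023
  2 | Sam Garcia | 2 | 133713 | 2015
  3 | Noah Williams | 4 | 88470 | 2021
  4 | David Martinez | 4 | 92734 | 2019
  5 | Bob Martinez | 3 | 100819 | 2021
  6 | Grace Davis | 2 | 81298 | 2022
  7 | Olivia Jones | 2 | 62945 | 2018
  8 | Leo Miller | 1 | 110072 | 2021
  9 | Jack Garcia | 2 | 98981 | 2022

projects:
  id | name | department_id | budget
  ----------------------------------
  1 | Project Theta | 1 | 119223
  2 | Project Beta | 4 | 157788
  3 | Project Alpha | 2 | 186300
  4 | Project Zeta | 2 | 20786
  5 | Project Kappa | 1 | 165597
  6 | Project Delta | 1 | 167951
SELECT name, budget FROM departments ORDER BY budget ASC LIMIT 2

Execution result:
name | budget
Sales | 231649
Legal | 297848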